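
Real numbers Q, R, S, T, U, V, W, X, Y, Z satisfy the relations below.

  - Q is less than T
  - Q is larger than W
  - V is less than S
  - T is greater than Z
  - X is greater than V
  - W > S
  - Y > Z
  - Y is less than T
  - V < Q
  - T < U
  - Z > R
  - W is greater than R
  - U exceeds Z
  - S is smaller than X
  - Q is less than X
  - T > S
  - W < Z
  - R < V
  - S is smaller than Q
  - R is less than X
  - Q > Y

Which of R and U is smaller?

R < V and V < S give R < S.
With S < W: R < V < S < W.
With W < Z: R < V < S < W < Z.
With Z < Y: R < V < S < W < Z < Y.
With Y < T: R < V < S < W < Z < Y < T.
Then T < U extends the chain to U.
So R < U; R is the smaller of the two.

R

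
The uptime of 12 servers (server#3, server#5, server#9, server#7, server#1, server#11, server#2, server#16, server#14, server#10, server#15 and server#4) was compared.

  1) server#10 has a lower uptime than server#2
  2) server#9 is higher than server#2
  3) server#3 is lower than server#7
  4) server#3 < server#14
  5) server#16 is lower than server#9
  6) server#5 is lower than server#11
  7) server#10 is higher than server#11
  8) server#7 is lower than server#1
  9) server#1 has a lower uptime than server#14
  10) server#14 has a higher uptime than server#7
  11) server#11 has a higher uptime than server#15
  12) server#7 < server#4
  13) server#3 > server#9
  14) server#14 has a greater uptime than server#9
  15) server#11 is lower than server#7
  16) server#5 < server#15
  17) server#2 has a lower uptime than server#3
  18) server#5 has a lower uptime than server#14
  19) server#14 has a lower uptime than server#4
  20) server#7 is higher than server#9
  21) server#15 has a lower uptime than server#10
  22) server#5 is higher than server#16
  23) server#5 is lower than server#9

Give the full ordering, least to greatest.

Nothing is placed below server#16, so it is least; from there server#16 < server#5; server#5 < server#15; server#15 < server#11; server#11 < server#10; server#10 < server#2; server#2 < server#9; server#9 < server#3; server#3 < server#7; server#7 < server#1; server#1 < server#14; server#14 < server#4, each given directly.

server#16 < server#5 < server#15 < server#11 < server#10 < server#2 < server#9 < server#3 < server#7 < server#1 < server#14 < server#4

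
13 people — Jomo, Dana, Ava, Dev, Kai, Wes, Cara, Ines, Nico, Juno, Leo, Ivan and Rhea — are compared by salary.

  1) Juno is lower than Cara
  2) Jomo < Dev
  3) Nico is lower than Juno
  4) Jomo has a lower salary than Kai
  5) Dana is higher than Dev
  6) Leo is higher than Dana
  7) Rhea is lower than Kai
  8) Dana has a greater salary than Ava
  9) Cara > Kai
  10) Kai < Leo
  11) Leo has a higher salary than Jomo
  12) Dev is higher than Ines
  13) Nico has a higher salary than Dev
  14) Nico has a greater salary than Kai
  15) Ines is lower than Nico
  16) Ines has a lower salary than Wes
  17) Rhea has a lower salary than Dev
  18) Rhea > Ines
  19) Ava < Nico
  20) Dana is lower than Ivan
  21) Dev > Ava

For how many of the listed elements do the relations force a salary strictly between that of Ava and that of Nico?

1

Chaining upward from Ava reaches: Dev, Dana, Ivan, Juno, Leo, Cara.
Chaining downward from Nico reaches: Ines, Jomo, Rhea, Dev, Kai.
Strictly between Ava and Nico are those in both lists: Dev — 1 element.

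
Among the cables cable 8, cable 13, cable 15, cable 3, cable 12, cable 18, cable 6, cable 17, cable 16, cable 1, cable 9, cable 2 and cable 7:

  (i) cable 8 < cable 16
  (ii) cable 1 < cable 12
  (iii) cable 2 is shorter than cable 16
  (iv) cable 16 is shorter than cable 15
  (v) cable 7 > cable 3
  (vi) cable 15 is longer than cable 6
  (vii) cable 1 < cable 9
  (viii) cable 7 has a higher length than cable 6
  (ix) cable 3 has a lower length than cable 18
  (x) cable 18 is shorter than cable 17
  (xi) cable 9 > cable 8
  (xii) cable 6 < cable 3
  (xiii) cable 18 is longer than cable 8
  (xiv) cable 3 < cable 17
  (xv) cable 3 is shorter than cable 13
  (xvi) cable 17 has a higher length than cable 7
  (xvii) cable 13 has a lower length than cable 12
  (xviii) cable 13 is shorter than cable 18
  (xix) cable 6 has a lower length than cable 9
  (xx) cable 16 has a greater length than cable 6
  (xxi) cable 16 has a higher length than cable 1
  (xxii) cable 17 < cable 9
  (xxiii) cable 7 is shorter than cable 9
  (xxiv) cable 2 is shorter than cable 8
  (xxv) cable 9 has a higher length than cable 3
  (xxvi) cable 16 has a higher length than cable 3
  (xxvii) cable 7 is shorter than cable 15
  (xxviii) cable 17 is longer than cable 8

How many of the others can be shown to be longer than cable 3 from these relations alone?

The elements the relations force above cable 3 are cable 13, cable 12, cable 7, cable 18, cable 16, cable 17, cable 15, cable 9 — no chain reaches any other.
That is 8.

8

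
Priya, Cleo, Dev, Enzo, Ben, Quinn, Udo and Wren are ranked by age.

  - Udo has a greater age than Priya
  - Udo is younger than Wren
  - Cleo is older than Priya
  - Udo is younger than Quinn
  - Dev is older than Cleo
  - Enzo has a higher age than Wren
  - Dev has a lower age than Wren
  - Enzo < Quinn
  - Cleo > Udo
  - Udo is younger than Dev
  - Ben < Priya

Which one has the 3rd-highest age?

Wren

The consecutive relations fix a unique order: Ben < Priya < Udo < Cleo < Dev < Wren < Enzo < Quinn.
The 3rd largest is Wren.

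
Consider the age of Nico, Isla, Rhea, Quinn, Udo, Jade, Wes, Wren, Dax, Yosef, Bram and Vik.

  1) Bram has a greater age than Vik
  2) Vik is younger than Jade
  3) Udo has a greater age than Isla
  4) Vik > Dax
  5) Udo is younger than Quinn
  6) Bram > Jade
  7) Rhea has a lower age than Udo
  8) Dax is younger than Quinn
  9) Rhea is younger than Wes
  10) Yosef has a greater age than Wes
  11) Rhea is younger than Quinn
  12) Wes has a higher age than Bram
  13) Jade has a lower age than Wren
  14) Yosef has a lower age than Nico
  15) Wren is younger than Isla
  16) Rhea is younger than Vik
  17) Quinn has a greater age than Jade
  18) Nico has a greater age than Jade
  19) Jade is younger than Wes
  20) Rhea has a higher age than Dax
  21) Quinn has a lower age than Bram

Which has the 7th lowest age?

Udo

The consecutive relations fix a unique order: Dax < Rhea < Vik < Jade < Wren < Isla < Udo < Quinn < Bram < Wes < Yosef < Nico.
Counting 7 from the smallest end gives Udo.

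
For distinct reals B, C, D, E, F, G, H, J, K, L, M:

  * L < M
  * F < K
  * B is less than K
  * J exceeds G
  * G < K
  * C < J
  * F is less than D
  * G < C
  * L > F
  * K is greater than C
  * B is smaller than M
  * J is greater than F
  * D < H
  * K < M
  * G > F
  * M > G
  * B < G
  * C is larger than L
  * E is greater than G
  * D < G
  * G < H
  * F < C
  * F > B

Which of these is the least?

F is not least since B < F; D is not least since F < D; G is not least since F < G; L is not least since F < L; C is not least since L < C; K is not least since F < K; M is not least since G < M; H is not least since D < H; J is not least since F < J; E is not least since G < E.
Only B has nothing below it, so B is the least.

B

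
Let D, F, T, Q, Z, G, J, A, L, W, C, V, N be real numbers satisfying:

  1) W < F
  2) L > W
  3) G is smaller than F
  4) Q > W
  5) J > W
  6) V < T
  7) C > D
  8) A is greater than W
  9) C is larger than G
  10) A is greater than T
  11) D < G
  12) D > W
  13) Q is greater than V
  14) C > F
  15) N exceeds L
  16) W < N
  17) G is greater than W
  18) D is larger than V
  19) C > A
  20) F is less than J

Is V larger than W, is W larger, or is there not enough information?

Following every chain through V: above V we get D, G, F, T, Q, A, J, C.
W is not reached, and no chain runs the other way from W to V.
So the given relations leave the order of V and W undetermined.

undetermined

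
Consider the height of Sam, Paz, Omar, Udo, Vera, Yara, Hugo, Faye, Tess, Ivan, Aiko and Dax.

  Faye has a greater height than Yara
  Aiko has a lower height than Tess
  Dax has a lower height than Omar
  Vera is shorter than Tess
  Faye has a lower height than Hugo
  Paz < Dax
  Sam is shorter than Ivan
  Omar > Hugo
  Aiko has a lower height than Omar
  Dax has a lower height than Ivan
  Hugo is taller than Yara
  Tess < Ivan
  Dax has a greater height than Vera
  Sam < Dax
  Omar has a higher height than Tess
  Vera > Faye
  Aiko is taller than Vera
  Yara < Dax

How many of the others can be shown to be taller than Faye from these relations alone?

The elements the relations force above Faye are Vera, Aiko, Hugo, Tess, Dax, Ivan, Omar — no chain reaches any other.
That is 7.

7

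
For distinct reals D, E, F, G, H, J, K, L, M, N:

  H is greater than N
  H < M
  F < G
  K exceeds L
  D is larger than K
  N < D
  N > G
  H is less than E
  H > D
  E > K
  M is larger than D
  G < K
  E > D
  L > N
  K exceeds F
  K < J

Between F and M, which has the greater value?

M

F < G and G < N give F < N.
With N < L: F < G < N < L.
Then L < K extends the chain to K.
Then K < D extends the chain to D.
Then D < H extends the chain to H.
With H < M: F < G < N < L < K < D < H < M.
So F < M; M is the larger of the two.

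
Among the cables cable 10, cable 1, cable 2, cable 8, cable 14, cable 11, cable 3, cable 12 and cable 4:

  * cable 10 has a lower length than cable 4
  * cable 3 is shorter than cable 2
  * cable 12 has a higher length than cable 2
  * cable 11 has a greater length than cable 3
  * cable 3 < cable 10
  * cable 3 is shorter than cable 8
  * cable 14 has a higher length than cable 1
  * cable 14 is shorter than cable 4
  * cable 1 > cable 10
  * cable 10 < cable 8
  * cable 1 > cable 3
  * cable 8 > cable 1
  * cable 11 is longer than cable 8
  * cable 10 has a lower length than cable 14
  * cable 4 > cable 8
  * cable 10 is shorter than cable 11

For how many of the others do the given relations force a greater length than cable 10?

5

From cable 10 the given relations immediately reach cable 1, cable 8, cable 14, cable 11, cable 4.
No other element is forced above cable 10 by the given relations, so the count is 5.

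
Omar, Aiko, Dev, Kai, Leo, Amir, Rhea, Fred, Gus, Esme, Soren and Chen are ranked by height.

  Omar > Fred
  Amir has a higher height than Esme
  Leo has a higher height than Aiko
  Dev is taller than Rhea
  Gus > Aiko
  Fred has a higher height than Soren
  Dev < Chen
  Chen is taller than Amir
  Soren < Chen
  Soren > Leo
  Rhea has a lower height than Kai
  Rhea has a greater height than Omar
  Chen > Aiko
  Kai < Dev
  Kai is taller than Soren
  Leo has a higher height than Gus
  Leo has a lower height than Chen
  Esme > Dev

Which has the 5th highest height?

Chaining the given pairs: Aiko < Gus < Leo < Soren < Fred < Omar < Rhea < Kai < Dev < Esme < Amir < Chen.
Counting 5 from the largest end gives Kai.

Kai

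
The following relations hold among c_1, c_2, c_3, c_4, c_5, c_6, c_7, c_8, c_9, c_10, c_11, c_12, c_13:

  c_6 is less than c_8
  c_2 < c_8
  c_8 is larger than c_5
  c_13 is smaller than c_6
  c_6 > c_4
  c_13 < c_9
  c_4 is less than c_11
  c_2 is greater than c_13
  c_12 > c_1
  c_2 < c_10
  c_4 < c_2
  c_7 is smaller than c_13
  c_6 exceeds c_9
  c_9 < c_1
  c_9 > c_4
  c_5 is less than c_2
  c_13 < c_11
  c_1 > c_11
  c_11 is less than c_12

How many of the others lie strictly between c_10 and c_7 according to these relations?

Chaining upward from c_7 reaches: c_13, c_11, c_2, c_9, c_6, c_1, c_12, c_8.
Chaining downward from c_10 reaches: c_4, c_13, c_5, c_2.
Strictly between c_7 and c_10 are those in both lists: c_13, c_2 — 2 elements.

2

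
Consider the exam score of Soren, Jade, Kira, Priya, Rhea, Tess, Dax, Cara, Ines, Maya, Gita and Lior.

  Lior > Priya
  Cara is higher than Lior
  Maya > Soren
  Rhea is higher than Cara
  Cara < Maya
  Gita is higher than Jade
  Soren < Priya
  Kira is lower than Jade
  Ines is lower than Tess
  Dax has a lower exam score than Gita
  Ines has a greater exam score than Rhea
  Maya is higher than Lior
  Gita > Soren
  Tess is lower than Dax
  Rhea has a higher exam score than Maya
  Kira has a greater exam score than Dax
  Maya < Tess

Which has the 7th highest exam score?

Rhea

The consecutive relations fix a unique order: Soren < Priya < Lior < Cara < Maya < Rhea < Ines < Tess < Dax < Kira < Jade < Gita.
Counting 7 from the largest end gives Rhea.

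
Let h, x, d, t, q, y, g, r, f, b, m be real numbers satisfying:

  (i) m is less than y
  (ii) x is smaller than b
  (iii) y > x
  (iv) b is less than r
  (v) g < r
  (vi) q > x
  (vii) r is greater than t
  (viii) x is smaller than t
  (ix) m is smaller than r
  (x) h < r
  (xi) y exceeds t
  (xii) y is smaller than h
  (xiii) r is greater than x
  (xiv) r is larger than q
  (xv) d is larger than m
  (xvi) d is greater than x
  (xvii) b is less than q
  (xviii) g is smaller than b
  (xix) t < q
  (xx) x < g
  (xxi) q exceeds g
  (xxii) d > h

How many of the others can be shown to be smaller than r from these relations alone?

The elements the relations force below r are x, m, t, y, h, g, b, q — no chain reaches any other.
That is 8.

8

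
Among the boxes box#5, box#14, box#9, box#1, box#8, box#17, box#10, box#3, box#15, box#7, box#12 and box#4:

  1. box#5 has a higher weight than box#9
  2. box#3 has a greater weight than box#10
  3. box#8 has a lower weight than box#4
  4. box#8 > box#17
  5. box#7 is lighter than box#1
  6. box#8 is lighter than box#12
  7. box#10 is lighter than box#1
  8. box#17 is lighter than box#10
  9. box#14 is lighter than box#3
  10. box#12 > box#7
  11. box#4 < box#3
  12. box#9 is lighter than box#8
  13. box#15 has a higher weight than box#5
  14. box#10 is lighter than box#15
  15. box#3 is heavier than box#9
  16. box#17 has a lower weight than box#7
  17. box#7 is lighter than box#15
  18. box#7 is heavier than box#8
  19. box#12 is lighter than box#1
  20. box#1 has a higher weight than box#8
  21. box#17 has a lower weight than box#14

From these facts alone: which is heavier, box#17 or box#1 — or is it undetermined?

box#1

The relevant relations are box#17 < box#8; box#8 < box#7; box#7 < box#12; box#12 < box#1.
Chaining these gives box#17 < box#8 < box#7 < box#12 < box#1.
So box#1 is heavier.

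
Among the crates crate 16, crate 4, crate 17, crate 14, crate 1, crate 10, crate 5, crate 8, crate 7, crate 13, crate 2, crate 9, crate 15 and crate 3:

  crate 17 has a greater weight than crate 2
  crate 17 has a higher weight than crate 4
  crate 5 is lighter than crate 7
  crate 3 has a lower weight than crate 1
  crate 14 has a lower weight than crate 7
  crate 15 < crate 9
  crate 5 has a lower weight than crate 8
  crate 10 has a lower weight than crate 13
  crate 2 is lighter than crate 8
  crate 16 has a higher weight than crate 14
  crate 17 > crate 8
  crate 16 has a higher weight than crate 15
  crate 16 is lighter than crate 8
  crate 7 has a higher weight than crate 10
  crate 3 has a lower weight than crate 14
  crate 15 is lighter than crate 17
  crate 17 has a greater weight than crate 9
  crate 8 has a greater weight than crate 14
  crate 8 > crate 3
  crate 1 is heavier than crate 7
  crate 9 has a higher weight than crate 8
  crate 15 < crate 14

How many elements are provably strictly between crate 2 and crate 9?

Chaining upward from crate 2 reaches: crate 8, crate 17.
Chaining downward from crate 9 reaches: crate 3, crate 15, crate 5, crate 14, crate 16, crate 8.
Strictly between crate 2 and crate 9 are those in both lists: crate 8 — 1 element.

1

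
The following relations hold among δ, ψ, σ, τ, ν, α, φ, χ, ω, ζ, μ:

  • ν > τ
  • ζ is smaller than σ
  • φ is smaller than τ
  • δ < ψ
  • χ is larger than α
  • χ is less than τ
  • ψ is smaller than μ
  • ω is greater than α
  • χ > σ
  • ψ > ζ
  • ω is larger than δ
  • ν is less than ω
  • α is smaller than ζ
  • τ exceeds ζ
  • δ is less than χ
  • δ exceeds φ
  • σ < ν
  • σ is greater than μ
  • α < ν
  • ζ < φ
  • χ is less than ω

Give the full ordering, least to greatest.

Each adjacent pair is fixed by a given relation: α < ζ; ζ < φ; φ < δ; δ < ψ; ψ < μ; μ < σ; σ < χ; χ < τ; τ < ν; ν < ω. Chaining them end to end gives the full order.

α < ζ < φ < δ < ψ < μ < σ < χ < τ < ν < ω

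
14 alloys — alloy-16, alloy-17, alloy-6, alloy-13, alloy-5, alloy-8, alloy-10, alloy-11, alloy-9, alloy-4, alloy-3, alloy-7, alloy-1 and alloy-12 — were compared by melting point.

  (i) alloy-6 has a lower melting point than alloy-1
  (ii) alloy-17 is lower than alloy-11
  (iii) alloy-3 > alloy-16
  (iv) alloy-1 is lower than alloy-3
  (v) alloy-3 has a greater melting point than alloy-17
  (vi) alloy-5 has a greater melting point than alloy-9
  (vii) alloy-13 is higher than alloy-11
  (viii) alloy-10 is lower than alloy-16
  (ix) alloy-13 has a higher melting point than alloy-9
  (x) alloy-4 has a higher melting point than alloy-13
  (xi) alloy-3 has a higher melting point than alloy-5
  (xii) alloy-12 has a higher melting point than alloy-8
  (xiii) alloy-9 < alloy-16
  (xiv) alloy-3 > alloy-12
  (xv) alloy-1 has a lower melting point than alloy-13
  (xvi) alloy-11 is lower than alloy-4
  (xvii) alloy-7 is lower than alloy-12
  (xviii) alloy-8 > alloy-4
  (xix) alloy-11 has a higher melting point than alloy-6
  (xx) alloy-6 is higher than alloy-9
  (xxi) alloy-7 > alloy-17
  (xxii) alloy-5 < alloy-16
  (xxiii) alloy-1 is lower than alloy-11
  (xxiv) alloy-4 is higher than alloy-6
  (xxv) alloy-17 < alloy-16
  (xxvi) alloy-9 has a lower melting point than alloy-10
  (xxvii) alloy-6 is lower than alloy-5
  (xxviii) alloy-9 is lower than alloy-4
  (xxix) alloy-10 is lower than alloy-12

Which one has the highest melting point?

alloy-3

alloy-9 is not greatest since alloy-9 < alloy-6; alloy-10 is not greatest since alloy-10 < alloy-16; alloy-6 is not greatest since alloy-6 < alloy-11; alloy-17 is not greatest since alloy-17 < alloy-7; alloy-1 is not greatest since alloy-1 < alloy-11; alloy-11 is not greatest since alloy-11 < alloy-13; alloy-5 is not greatest since alloy-5 < alloy-3; alloy-13 is not greatest since alloy-13 < alloy-4; alloy-4 is not greatest since alloy-4 < alloy-8; alloy-16 is not greatest since alloy-16 < alloy-3; alloy-7 is not greatest since alloy-7 < alloy-12; alloy-8 is not greatest since alloy-8 < alloy-12; alloy-12 is not greatest since alloy-12 < alloy-3.
Only alloy-3 has nothing above it, so alloy-3 is the highest melting point.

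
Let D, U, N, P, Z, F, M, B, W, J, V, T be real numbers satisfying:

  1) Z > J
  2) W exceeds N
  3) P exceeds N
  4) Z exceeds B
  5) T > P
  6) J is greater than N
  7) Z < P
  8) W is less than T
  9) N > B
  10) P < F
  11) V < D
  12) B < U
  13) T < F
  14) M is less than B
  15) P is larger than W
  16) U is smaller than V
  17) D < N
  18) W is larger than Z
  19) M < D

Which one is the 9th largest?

Chaining the given pairs: M < B < U < V < D < N < J < Z < W < P < T < F.
The 9th largest is V.

V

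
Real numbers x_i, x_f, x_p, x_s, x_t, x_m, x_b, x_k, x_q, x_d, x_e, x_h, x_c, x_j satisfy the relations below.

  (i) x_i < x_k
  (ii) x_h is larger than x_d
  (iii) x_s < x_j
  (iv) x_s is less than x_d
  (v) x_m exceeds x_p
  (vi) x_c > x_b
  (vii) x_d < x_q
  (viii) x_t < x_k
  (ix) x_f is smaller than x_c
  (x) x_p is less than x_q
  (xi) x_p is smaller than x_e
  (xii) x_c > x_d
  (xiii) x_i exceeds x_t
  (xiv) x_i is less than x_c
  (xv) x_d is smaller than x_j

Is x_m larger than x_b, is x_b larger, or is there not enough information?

Following every chain through x_m: below x_m we get x_p.
x_b is not reached, and no chain runs the other way from x_b to x_m.
So the given relations leave the order of x_m and x_b undetermined.

undetermined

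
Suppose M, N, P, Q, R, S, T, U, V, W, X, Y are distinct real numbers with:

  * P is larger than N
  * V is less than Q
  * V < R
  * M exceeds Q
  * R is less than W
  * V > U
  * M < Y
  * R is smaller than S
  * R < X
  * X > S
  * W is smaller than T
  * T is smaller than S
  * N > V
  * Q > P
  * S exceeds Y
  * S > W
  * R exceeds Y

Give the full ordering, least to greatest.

The consecutive links are each given: U < V; V < N; N < P; P < Q; Q < M; M < Y; Y < R; R < W; W < T; T < S; S < X.

U < V < N < P < Q < M < Y < R < W < T < S < X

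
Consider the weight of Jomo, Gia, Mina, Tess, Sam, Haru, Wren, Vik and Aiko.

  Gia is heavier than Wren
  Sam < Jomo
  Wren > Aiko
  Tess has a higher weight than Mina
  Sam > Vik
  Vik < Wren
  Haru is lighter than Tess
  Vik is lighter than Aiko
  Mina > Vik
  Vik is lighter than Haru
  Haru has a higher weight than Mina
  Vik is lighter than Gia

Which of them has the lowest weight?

Aiko is not least since Vik < Aiko; Mina is not least since Vik < Mina; Sam is not least since Vik < Sam; Haru is not least since Mina < Haru; Tess is not least since Haru < Tess; Wren is not least since Vik < Wren; Jomo is not least since Sam < Jomo; Gia is not least since Wren < Gia.
Only Vik has nothing below it, so Vik is the lowest weight.

Vik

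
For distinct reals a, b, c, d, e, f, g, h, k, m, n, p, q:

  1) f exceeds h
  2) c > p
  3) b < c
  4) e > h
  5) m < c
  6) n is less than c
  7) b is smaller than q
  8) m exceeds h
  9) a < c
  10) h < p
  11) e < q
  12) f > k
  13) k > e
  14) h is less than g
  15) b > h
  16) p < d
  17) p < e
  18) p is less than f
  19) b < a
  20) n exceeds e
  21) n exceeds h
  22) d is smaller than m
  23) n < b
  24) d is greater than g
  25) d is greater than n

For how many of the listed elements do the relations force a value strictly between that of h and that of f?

3

Chaining upward from h reaches: p, e, n, k, b, g, d, a, m, c, q.
Chaining downward from f reaches: p, e, k.
Strictly between h and f are those in both lists: p, e, k — 3 elements.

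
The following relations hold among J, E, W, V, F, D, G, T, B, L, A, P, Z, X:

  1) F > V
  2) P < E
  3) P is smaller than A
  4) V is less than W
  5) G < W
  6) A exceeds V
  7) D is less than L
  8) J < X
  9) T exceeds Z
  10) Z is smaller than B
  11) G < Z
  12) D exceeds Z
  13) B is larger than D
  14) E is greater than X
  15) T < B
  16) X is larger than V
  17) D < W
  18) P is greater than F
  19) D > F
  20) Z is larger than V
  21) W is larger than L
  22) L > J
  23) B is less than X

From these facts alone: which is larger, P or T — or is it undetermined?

Following every chain through T: above T we get B, X, E; below T we get V, G, Z.
P is not reached, and no chain runs the other way from P to T.
So the given relations leave the order of T and P undetermined.

undetermined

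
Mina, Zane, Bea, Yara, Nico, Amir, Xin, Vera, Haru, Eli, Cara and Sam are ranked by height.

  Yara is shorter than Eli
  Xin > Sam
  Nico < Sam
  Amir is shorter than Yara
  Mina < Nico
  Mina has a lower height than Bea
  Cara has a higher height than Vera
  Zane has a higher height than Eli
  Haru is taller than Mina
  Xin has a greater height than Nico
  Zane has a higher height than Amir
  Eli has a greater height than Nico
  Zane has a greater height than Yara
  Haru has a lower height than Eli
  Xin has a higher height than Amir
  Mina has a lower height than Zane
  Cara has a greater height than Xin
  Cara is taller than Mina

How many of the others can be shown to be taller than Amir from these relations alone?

From Amir the given relations immediately reach Yara, Xin, Zane.
From those, Cara, Eli — 5 in total.
Nothing else is reachable above Amir; 5 in all.

5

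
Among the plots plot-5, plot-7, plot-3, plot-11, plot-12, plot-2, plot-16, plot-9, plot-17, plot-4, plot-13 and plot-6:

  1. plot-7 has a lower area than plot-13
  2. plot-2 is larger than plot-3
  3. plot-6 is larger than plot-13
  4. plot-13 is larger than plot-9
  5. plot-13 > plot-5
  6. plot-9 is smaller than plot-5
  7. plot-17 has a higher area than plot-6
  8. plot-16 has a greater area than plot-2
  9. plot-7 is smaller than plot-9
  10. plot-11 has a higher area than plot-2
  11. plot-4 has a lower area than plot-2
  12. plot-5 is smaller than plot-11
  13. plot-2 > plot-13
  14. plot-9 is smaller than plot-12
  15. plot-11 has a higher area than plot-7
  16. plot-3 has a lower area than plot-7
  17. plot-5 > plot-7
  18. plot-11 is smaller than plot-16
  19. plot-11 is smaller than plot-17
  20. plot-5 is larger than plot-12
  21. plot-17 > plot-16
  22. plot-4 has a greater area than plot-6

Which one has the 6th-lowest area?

Chaining the given pairs: plot-3 < plot-7 < plot-9 < plot-12 < plot-5 < plot-13 < plot-6 < plot-4 < plot-2 < plot-11 < plot-16 < plot-17.
Counting 6 from the smallest end gives plot-13.

plot-13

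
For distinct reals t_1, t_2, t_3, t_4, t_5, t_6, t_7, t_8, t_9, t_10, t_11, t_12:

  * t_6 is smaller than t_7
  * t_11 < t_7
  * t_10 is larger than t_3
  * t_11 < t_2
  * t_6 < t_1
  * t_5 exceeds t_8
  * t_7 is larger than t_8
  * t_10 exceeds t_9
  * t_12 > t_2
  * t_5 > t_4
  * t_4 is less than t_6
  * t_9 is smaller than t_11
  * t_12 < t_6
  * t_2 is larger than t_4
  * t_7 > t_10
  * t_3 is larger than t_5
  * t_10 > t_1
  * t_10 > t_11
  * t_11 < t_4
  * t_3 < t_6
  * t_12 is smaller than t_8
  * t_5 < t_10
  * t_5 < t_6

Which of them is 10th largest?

t_4

Chaining the given pairs: t_9 < t_11 < t_4 < t_2 < t_12 < t_8 < t_5 < t_3 < t_6 < t_1 < t_10 < t_7.
Counting 10 from the largest end gives t_4.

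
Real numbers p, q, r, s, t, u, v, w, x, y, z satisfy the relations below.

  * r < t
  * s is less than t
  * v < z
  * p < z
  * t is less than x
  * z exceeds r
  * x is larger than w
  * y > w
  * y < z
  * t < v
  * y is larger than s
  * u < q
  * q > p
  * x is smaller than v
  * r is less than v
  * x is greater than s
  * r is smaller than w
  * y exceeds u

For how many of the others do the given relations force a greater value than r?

From r the given relations immediately reach w, t, v, z.
From those, x, y — 6 in total.
No other element is forced above r by the given relations, so the count is 6.

6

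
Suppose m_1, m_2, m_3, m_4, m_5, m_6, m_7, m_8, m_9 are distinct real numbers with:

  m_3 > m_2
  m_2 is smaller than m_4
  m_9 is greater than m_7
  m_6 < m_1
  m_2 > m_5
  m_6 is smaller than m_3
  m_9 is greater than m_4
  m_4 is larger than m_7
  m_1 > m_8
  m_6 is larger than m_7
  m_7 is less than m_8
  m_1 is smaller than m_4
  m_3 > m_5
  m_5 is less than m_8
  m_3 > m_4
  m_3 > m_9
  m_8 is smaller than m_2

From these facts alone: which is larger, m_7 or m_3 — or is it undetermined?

Following the relations from m_7: m_7 < m_6 < m_1 < m_4 < m_9 < m_3.
So m_3 is larger.

m_3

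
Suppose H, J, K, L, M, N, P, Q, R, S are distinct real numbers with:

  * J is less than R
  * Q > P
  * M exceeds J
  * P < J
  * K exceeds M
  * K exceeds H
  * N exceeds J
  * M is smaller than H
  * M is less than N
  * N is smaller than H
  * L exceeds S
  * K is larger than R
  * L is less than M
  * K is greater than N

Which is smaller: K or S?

Link the given pairs in sequence: S < L; L < M; M < N; N < H; H < K.
Together: S < L < M < N < H < K.
So S < K; S is the smaller of the two.

S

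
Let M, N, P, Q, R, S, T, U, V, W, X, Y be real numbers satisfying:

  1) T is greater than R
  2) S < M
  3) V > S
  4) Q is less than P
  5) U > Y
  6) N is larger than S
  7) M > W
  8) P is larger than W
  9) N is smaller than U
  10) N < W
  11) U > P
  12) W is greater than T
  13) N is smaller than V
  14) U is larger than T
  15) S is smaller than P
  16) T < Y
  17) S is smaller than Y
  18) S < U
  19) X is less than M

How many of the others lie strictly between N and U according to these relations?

The relations place N below U. An element lies strictly between them when it is forced above N and also forced below U.
Above N: {W, V, P, M}. Below U: {S, R, Q, T, W, P, Y}.
Intersection: {W, P} — 2.

2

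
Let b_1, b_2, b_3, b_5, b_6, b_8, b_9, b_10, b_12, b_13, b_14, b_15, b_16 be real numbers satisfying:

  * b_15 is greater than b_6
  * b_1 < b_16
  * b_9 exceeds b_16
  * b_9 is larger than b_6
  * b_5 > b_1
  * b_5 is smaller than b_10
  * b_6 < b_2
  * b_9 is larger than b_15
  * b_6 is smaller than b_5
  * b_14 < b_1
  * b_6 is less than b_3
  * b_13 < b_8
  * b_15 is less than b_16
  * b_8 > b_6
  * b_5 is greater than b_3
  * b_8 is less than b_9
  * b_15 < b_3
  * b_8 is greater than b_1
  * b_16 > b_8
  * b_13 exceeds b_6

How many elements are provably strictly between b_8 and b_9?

1

Chaining upward from b_8 reaches: b_16.
Chaining downward from b_9 reaches: b_6, b_13, b_14, b_1, b_15, b_16.
Strictly between b_8 and b_9 are those in both lists: b_16 — 1 element.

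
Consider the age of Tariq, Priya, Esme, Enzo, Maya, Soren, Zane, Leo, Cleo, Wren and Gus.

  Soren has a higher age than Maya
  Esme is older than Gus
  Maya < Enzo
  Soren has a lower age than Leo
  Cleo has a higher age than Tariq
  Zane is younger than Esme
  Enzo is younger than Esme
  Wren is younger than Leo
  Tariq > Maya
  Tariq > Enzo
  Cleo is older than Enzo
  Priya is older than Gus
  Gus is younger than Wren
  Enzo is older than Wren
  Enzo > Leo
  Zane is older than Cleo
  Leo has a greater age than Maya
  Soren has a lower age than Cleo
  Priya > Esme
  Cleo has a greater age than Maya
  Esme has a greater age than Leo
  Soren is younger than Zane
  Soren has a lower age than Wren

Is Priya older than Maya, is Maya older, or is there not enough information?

Maya < Soren < Wren < Leo < Enzo < Tariq < Cleo < Zane < Esme < Priya, by transitivity through Soren, Wren, Leo, Enzo, Tariq, Cleo, Zane, Esme.
So Priya is older.

Priya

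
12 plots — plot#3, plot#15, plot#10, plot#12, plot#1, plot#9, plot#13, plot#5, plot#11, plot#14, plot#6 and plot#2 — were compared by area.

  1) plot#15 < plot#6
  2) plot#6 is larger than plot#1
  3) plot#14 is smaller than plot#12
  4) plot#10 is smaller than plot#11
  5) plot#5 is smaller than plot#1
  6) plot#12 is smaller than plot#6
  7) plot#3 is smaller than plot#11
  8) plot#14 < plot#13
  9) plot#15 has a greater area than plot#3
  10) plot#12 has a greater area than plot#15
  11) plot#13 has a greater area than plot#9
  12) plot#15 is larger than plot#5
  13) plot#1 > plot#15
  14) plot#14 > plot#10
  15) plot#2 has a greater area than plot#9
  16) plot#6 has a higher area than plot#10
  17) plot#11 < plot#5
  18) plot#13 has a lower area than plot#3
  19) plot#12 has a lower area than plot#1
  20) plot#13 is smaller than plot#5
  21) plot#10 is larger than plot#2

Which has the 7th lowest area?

plot#11

The consecutive relations fix a unique order: plot#9 < plot#2 < plot#10 < plot#14 < plot#13 < plot#3 < plot#11 < plot#5 < plot#15 < plot#12 < plot#1 < plot#6.
The 7th smallest is plot#11.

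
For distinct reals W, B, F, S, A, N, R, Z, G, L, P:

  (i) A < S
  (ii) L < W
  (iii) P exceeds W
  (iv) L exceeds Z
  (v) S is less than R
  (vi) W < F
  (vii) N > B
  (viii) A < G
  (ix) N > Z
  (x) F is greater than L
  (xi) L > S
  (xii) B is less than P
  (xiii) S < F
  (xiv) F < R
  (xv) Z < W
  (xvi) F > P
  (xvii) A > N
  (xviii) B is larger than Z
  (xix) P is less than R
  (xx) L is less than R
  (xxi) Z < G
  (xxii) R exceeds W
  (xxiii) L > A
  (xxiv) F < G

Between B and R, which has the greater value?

Following the relations from B: B < N < A < S < L < W < P < F < R.
So B < R; R is the larger of the two.

R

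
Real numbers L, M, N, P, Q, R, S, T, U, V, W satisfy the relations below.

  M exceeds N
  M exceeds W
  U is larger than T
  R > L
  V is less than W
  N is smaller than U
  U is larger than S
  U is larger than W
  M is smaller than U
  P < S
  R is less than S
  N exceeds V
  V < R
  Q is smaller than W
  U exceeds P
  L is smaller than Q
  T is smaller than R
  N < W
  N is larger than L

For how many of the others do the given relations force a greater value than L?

The elements the relations force above L are R, N, Q, W, S, M, U — no chain reaches any other.
That is 7.

7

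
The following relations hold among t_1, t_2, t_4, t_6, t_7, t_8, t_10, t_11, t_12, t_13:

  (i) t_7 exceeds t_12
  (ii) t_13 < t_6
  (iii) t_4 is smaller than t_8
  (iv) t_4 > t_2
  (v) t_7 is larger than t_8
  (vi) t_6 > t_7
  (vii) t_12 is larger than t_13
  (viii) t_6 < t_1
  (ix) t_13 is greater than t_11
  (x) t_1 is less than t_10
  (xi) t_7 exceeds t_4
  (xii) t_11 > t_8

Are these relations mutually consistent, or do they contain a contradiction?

consistent

Every relation is compatible with t_2 < t_4 < t_8 < t_11 < t_13 < t_12 < t_7 < t_6 < t_1 < t_10; the set is consistent.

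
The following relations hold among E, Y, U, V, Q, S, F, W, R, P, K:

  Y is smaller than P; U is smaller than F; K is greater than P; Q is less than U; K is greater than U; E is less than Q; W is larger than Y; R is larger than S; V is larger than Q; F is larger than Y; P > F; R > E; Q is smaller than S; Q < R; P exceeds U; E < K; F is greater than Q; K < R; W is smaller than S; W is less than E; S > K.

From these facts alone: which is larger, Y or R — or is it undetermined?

R

Link the given pairs in sequence: Y < W; W < E; E < Q; Q < U; U < F; F < P; P < K; K < S; S < R.
Together: Y < W < E < Q < U < F < P < K < S < R.
So R is larger.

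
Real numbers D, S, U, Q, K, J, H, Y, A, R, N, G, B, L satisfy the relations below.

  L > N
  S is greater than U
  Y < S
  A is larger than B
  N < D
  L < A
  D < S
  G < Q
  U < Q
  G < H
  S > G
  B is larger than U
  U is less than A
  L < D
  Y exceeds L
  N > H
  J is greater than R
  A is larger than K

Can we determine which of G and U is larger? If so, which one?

undetermined

Following every chain through G: above G we get H, N, L, Y, Q, D, S, A.
U is not reached, and no chain runs the other way from U to G.
So the given relations leave the order of G and U undetermined.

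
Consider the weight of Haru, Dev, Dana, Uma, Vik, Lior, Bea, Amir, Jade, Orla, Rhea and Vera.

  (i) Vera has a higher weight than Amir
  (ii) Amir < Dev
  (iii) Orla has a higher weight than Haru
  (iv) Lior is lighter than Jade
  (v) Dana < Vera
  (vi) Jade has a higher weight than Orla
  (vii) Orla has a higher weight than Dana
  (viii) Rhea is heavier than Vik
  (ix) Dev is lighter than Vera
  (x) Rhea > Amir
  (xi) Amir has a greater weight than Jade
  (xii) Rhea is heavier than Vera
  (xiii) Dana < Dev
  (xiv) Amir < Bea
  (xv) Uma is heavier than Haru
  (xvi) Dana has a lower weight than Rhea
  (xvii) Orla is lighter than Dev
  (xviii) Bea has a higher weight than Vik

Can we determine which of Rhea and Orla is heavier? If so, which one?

Rhea

Orla < Jade and Jade < Amir give Orla < Amir.
Then Amir < Dev extends the chain to Dev.
Then Dev < Vera extends the chain to Vera.
Then Vera < Rhea extends the chain to Rhea.
So Rhea is heavier.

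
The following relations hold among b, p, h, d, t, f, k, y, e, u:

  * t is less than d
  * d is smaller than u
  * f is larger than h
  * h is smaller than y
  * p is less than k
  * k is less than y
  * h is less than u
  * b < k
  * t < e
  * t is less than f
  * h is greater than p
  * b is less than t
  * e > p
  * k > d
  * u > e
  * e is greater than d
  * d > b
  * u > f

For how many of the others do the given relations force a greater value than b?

7

Directly above b: t, d, k.
One step further: e, f, u, y (7 so far).
No other element is forced above b by the given relations, so the count is 7.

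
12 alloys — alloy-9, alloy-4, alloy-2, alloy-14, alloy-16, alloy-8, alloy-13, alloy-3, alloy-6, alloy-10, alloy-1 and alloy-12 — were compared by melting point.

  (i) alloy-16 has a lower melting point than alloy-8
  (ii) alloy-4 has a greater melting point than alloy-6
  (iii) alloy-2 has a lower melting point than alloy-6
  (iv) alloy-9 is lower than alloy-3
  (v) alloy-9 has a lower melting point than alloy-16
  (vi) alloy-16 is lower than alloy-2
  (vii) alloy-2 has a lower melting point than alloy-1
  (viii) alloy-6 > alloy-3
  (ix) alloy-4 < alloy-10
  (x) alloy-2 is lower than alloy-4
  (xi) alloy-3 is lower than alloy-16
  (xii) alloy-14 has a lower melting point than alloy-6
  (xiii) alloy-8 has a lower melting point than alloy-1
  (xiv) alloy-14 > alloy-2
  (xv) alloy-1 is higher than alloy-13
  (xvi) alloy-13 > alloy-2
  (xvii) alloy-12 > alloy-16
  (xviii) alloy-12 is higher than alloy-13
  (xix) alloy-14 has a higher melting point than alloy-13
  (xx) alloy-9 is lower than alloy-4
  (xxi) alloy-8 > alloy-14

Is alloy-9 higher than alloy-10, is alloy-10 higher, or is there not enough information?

Following the relations from alloy-9: alloy-9 < alloy-3 < alloy-16 < alloy-2 < alloy-13 < alloy-14 < alloy-6 < alloy-4 < alloy-10.
So alloy-10 is higher.

alloy-10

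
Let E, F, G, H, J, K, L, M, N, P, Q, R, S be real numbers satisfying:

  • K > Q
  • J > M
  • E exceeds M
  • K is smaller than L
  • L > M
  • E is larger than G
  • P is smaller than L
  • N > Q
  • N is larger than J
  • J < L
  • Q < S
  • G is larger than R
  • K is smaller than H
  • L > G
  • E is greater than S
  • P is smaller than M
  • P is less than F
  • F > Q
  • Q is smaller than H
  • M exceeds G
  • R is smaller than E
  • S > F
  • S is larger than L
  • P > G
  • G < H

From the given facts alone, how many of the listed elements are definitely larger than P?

The elements the relations force above P are M, J, L, F, N, S, E — no chain reaches any other.
That is 7.

7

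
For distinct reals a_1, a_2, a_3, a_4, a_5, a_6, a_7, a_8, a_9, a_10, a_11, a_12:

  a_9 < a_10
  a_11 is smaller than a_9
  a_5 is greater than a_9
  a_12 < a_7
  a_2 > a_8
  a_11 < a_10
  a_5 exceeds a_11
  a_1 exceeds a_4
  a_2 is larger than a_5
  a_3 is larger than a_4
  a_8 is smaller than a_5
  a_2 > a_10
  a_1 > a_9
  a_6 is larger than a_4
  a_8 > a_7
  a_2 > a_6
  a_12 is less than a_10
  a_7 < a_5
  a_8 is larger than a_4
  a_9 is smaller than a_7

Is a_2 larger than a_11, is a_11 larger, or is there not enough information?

a_2

a_11 < a_9 < a_7 < a_8 < a_2, by transitivity through a_9, a_7, a_8.
So a_2 is larger.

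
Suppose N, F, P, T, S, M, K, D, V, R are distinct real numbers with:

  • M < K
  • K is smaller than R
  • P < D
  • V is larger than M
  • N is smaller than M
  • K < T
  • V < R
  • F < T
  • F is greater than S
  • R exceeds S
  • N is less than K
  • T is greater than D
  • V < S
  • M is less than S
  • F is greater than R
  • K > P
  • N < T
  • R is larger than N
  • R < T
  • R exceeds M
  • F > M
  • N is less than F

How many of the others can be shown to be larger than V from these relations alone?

The elements the relations force above V are S, R, F, T — no chain reaches any other.
That is 4.

4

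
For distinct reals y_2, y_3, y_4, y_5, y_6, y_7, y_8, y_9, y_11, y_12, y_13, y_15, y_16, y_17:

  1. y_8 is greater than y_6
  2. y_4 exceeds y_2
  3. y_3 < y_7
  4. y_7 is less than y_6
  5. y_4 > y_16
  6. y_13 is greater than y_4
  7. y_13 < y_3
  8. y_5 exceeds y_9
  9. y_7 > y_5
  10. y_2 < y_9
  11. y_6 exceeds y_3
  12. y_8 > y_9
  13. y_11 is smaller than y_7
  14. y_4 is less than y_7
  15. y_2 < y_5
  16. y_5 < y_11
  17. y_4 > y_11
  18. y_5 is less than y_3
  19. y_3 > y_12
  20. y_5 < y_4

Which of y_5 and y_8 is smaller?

y_5

The relevant relations are y_5 < y_11; y_11 < y_4; y_4 < y_13; y_13 < y_3; y_3 < y_7; y_7 < y_6; y_6 < y_8.
Together: y_5 < y_11 < y_4 < y_13 < y_3 < y_7 < y_6 < y_8.
So y_5 < y_8; y_5 is the smaller of the two.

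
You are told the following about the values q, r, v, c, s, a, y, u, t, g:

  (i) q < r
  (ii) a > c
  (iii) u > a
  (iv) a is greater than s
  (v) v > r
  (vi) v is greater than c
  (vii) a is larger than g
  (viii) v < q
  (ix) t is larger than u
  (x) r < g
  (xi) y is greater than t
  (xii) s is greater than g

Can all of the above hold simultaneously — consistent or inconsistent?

inconsistent

We have r < v stated directly, yet also v < q < r by chaining the others — so v < r. Contradiction.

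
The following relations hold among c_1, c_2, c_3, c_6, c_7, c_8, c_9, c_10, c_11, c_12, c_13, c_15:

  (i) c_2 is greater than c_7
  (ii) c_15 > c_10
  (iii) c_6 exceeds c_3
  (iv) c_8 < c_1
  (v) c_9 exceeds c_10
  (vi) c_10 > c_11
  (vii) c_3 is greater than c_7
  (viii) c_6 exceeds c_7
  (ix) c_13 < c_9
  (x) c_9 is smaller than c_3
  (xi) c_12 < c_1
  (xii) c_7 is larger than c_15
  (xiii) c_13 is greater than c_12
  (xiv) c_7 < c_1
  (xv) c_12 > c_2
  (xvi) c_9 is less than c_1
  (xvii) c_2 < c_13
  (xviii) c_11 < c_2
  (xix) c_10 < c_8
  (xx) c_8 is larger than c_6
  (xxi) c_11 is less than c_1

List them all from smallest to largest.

Each adjacent pair is fixed by a given relation: c_11 < c_10; c_10 < c_15; c_15 < c_7; c_7 < c_2; c_2 < c_12; c_12 < c_13; c_13 < c_9; c_9 < c_3; c_3 < c_6; c_6 < c_8; c_8 < c_1. Chaining them end to end gives the full order.

c_11 < c_10 < c_15 < c_7 < c_2 < c_12 < c_13 < c_9 < c_3 < c_6 < c_8 < c_1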